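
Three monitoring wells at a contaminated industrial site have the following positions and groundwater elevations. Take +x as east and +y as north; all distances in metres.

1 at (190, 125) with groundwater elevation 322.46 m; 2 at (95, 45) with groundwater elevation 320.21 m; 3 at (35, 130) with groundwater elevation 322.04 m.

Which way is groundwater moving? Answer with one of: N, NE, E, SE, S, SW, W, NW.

Taking 1 as reference: 2−1 = (-95, -80, -2.25); 3−1 = (-155, 5, -0.42).
Solve a·Δx + b·Δy = Δh: det = (-95)·5 − (-155)·(-80) = -12875.
∂h/∂x = [(-2.25)·5 − (-0.42)·(-80)] / -12875 = +0.003483
∂h/∂y = [(-95)·(-0.42) − (-155)·(-2.25)] / -12875 = +0.02399
Flow = −∇h = (-0.003483 east, -0.02399 north), which points south.

S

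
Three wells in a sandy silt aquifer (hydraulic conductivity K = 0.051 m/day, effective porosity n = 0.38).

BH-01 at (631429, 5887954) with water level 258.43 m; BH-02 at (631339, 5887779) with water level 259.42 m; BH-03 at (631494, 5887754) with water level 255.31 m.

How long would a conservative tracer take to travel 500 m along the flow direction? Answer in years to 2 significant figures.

390 years

Differences from BH-01: to BH-02 (Δx, Δy, Δh) = (-90, -175, +0.99); to BH-03 = (65, -200, -3.12).
Determinant of the coordinate differences = (-90)·(-200) − 65·(-175) = 29375.
∂h/∂x = [(+0.99)·(-200) − (-3.12)·(-175)] / 29375 = -0.02533
∂h/∂y = [(-90)·(-3.12) − 65·(+0.99)] / 29375 = +0.007369
|∇h| = √(-0.02533² + 0.007369²) = 0.02638
Seepage velocity v = K·i/n = 0.051 × 0.02638 / 0.38 = 0.00354 m/day.
t = 500 / 0.00354 = 1.412e+05 days = 387 years.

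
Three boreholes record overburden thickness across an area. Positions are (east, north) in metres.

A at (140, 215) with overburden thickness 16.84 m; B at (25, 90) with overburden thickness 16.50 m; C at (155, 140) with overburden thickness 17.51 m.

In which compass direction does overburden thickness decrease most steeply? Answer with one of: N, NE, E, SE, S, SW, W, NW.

Taking A as reference: B−A = (-115, -125, -0.34); C−A = (15, -75, +0.67).
Determinant of the coordinate differences = (-115)·(-75) − 15·(-125) = 10500.
∂d/∂x = [(-0.34)·(-75) − (+0.67)·(-125)] / 10500 = +0.01040
∂d/∂y = [(-115)·(+0.67) − 15·(-0.34)] / 10500 = -0.006852
Steepest decrease is along −∇f = (-0.01040 E, +0.006852 N) → northwest.

NW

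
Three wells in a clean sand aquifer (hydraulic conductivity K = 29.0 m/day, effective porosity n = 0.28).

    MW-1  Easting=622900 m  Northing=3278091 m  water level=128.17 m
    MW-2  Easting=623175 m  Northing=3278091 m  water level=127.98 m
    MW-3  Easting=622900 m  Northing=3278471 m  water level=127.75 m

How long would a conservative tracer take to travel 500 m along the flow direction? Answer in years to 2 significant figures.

10 years

∂h/∂x = (127.98 − 128.17) / (623175 − 622900) = -0.0006909
∂h/∂y = (127.75 − 128.17) / (3278471 − 3278091) = -0.001105
|∇h| = √(-0.0006909² + -0.001105²) = 0.001303
Seepage velocity v = K·i/n = 29.0 × 0.001303 / 0.28 = 0.135 m/day.
t = 500 / 0.135 = 3704 days = 10.1 years.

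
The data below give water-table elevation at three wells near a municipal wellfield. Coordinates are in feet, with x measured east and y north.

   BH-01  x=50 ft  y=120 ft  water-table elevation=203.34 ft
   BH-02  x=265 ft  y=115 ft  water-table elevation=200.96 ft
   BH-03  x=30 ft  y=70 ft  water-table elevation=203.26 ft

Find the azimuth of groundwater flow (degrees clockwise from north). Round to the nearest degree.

119°

With h = a·x + b·y + c and BH-01 as origin, the differences give:
  215·a + (-5)·b = -2.38
  (-20)·a + (-50)·b = -0.08
Eliminate b (×(-50) and ×(-5), subtract): -10850·a = 118.600 → a = ∂h/∂x = -0.01093
Back-substitute: b = ∂h/∂y = +0.005972.
Flow direction (−∇h) has components (+0.01093 E, -0.005972 N).
Azimuth = atan2(E, N) = atan2(+0.01093, -0.005972) = 118.7° ≈ 119°.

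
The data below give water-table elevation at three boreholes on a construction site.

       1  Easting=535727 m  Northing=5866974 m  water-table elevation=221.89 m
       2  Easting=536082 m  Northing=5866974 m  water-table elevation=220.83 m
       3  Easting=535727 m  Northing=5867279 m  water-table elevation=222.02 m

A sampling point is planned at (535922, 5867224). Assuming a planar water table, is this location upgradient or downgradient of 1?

∂h/∂x = (220.83 − 221.89) / (536082 − 535727) = -0.002986
∂h/∂y = (222.02 − 221.89) / (5867279 − 5866974) = +0.0004262
Head at (535922, 5867224) = 221.89 + (-0.002986)·(195) + (+0.0004262)·(250) = 221.41 m.
That is lower than the 221.89 m at 1, so the point is downgradient.

downgradient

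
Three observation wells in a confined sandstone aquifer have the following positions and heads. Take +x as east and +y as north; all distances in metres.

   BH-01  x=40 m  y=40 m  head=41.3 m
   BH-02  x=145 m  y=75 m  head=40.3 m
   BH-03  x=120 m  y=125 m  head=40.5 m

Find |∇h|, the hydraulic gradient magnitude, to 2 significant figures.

0.0093

Three-point gradient (reference BH-01): Δ to BH-02 = (105, 35, -1.0), Δ to BH-03 = (80, 85, -0.8).
∂h/∂x = -0.009306, ∂h/∂y = -0.0006531 (det = 6125).
|∇h| = √(-0.009306² + -0.0006531²) = 0.009329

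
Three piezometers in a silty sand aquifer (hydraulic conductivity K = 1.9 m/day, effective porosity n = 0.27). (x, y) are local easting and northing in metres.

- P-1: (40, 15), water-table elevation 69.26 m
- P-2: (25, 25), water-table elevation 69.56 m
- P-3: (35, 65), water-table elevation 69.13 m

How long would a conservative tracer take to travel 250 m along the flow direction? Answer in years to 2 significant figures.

4.1 years

With h = a·x + b·y + c and P-1 as origin, the differences give:
  (-15)·a + 10·b = +0.30
  (-5)·a + 50·b = -0.13
Eliminate b (×50 and ×10, subtract): -700·a = 16.300 → a = ∂h/∂x = -0.02329
Back-substitute: b = ∂h/∂y = -0.004929.
|∇h| = √(-0.02329² + -0.004929²) = 0.02381
Seepage velocity v = K·i/n = 1.9 × 0.02381 / 0.27 = 0.1676 m/day.
t = 250 / 0.1676 = 1492 days = 4.08 years.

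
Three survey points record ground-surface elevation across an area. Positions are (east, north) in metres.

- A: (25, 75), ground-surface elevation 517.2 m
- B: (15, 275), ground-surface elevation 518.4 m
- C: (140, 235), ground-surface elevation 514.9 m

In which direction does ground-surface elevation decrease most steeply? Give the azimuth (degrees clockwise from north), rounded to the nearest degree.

Taking A as reference: B−A = (-10, 200, +1.2); C−A = (115, 160, -2.3).
Determinant of the coordinate differences = (-10)·160 − 115·200 = -24600.
∂z/∂x = [(+1.2)·160 − (-2.3)·200] / -24600 = -0.02650
∂z/∂y = [(-10)·(-2.3) − 115·(+1.2)] / -24600 = +0.004675
Steepest decrease is along −∇f: components (+0.02650 E, -0.004675 N).
Azimuth = atan2(+0.02650, -0.004675) = 100.0° ≈ 100°.

100°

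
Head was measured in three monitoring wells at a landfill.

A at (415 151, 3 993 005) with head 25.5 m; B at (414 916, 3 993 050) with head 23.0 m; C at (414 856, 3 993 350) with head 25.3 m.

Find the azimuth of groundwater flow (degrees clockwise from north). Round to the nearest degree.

Taking A as reference: B−A = (-235, 45, -2.5); C−A = (-295, 345, -0.2).
Solve a·Δx + b·Δy = Δh: det = (-235)·345 − (-295)·45 = -67800.
∂h/∂x = [(-2.5)·345 − (-0.2)·45] / -67800 = +0.01259
∂h/∂y = [(-235)·(-0.2) − (-295)·(-2.5)] / -67800 = +0.01018
Flow direction (−∇h) has components (-0.01259 E, -0.01018 N).
Azimuth = atan2(E, N) = atan2(-0.01259, -0.01018) = 231.0° ≈ 231°.

231°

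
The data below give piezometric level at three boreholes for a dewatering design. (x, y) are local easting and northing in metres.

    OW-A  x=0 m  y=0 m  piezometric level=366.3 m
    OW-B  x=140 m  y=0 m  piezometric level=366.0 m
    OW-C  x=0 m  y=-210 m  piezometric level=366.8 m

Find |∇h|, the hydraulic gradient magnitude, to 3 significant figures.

0.00320

∂h/∂x = (366.0 − 366.3) / (140 − 0) = -0.002143
∂h/∂y = (366.8 − 366.3) / (-210 − 0) = -0.002381
|∇h| = √(-0.002143² + -0.002381²) = 0.003203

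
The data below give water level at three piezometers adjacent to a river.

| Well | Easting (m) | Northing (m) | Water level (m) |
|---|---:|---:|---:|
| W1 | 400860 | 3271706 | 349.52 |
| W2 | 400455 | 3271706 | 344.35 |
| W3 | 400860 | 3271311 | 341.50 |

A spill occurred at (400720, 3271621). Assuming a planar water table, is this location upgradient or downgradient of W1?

downgradient

∂h/∂x = (344.35 − 349.52) / (400455 − 400860) = +0.01277
∂h/∂y = (341.50 − 349.52) / (3271311 − 3271706) = +0.02030
Head at (400720, 3271621) = 349.52 + (+0.01277)·(-140) + (+0.02030)·(-85) = 346.01 m.
That is lower than the 349.52 m at W1, so the point is downgradient.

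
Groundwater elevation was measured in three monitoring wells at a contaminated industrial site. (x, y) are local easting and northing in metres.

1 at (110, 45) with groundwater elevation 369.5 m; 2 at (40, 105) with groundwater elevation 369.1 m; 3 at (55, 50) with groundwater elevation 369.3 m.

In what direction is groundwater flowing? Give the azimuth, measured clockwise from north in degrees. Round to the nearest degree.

309°

Differences from 1: to 2 (Δx, Δy, Δh) = (-70, 60, -0.4); to 3 = (-55, 5, -0.2).
Determinant of the coordinate differences = (-70)·5 − (-55)·60 = 2950.
∂h/∂x = [(-0.4)·5 − (-0.2)·60] / 2950 = +0.003390
∂h/∂y = [(-70)·(-0.2) − (-55)·(-0.4)] / 2950 = -0.002712
Flow direction (−∇h) has components (-0.003390 E, +0.002712 N).
Azimuth = atan2(E, N) = atan2(-0.003390, +0.002712) = 308.7° ≈ 309°.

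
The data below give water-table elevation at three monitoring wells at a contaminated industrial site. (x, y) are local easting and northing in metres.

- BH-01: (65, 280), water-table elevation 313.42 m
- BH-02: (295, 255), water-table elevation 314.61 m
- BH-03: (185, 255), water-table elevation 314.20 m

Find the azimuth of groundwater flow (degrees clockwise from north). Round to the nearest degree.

Differences from BH-01: to BH-02 (Δx, Δy, Δh) = (230, -25, +1.19); to BH-03 = (120, -25, +0.78).
Solve a·Δx + b·Δy = Δh: det = 230·(-25) − 120·(-25) = -2750.
∂h/∂x = [(+1.19)·(-25) − (+0.78)·(-25)] / -2750 = +0.003727
∂h/∂y = [230·(+0.78) − 120·(+1.19)] / -2750 = -0.01331
Flow direction (−∇h) has components (-0.003727 E, +0.01331 N).
Azimuth = atan2(E, N) = atan2(-0.003727, +0.01331) = 344.4° ≈ 344°.

344°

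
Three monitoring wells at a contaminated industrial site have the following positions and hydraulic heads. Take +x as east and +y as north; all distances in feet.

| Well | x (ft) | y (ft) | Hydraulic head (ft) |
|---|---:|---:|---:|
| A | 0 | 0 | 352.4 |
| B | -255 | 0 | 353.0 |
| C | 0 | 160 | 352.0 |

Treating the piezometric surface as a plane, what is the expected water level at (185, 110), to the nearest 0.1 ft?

351.7 ft

∂h/∂x = (353.0 − 352.4) / (-255 − 0) = -0.002353
∂h/∂y = (352.0 − 352.4) / (160 − 0) = -0.002500
h(185, 110) = 352.4 + (-0.002353)·(185) + (-0.002500)·(110) = 352.4 -0.435 -0.275 = 351.690 ft.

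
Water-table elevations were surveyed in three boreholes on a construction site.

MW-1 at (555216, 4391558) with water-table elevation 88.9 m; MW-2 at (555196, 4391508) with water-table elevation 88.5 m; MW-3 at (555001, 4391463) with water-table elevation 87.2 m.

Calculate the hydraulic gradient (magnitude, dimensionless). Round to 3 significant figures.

0.00792

Differences from MW-1: to MW-2 (Δx, Δy, Δh) = (-20, -50, -0.4); to MW-3 = (-215, -95, -1.7).
Solve a·Δx + b·Δy = Δh: det = (-20)·(-95) − (-215)·(-50) = -8850.
∂h/∂x = [(-0.4)·(-95) − (-1.7)·(-50)] / -8850 = +0.005311
∂h/∂y = [(-20)·(-1.7) − (-215)·(-0.4)] / -8850 = +0.005876
|∇h| = √(0.005311² + 0.005876²) = 0.00792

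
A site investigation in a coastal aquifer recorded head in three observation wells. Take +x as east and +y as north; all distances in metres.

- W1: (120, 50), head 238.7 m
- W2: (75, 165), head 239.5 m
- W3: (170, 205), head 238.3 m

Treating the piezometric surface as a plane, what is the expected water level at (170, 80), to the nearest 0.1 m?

With h = a·x + b·y + c and W1 as origin, the differences give:
  (-45)·a + 115·b = +0.8
  50·a + 155·b = -0.4
Eliminate b (×155 and ×115, subtract): -12725·a = 170.00 → a = ∂h/∂x = -0.01336
Back-substitute: b = ∂h/∂y = +0.001729.
h(170, 80) = 238.7 + (-0.01336)·(50) + (+0.001729)·(30) = 238.7 -0.668 +0.052 = 238.084 m.

238.1 m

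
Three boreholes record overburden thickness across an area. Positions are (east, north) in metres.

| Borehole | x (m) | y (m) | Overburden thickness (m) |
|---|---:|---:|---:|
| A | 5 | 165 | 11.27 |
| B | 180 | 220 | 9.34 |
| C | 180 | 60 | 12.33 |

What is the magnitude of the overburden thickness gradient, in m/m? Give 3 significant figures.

With d = a·x + b·y + c and A as origin, the differences give:
  175·a + 55·b = -1.93
  175·a + (-105)·b = +1.06
Eliminate b (×(-105) and ×55, subtract): -28000·a = 144.350 → a = ∂d/∂x = -0.005155
Back-substitute: b = ∂d/∂y = -0.01869.
|∇f| = √(-0.005155² + -0.01869²) = 0.01939 m/m

0.0194 m/m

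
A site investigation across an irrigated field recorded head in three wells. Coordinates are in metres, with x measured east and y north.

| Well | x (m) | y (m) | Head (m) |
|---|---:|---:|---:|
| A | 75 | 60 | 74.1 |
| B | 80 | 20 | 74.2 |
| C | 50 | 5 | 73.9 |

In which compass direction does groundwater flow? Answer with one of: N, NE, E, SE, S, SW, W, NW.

Differences from A: to B (Δx, Δy, Δh) = (5, -40, +0.1); to C = (-25, -55, -0.2).
Determinant of the coordinate differences = 5·(-55) − (-25)·(-40) = -1275.
∂h/∂x = [(+0.1)·(-55) − (-0.2)·(-40)] / -1275 = +0.01059
∂h/∂y = [5·(-0.2) − (-25)·(+0.1)] / -1275 = -0.001176
Flow = −∇h = (-0.01059 east, +0.001176 north), which points west.

W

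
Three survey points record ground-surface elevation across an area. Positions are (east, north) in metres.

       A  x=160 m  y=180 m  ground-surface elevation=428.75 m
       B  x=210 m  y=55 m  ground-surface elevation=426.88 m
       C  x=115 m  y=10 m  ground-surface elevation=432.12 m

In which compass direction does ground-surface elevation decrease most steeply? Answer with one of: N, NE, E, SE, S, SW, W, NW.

E

Three-point gradient (reference A): Δ to B = (50, -125, -1.87), Δ to C = (-45, -170, +3.37).
∂z/∂x = -0.05233, ∂z/∂y = -0.005972 (det = -14125).
Steepest decrease is along −∇f = (+0.05233 E, +0.005972 N) → east.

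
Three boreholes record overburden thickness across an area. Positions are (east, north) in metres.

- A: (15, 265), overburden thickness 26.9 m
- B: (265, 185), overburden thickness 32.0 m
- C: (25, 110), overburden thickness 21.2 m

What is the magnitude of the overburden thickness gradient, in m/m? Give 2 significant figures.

Taking A as reference: B−A = (250, -80, +5.1); C−A = (10, -155, -5.7).
Determinant of the coordinate differences = 250·(-155) − 10·(-80) = -37950.
∂d/∂x = [(+5.1)·(-155) − (-5.7)·(-80)] / -37950 = +0.03285
∂d/∂y = [250·(-5.7) − 10·(+5.1)] / -37950 = +0.03889
|∇f| = √(0.03285² + 0.03889²) = 0.05091 m/m

0.051 m/m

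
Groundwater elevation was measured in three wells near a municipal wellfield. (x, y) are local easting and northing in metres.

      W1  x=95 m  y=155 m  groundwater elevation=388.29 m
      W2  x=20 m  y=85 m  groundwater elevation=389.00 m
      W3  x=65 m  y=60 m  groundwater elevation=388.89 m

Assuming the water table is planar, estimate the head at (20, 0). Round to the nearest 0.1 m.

Three-point gradient (reference W1): Δ to W2 = (-75, -70, +0.71), Δ to W3 = (-30, -95, +0.60).
∂h/∂x = -0.005065, ∂h/∂y = -0.004716 (det = 5025).
h(20, 0) = 388.29 + (-0.005065)·(-75) + (-0.004716)·(-155) = 388.29 +0.380 +0.731 = 389.401 m.

389.4 m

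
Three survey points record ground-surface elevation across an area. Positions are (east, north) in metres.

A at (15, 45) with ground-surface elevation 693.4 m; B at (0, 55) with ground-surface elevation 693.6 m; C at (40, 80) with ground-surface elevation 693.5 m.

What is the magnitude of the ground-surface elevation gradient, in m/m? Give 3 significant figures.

0.0114 m/m

Taking A as reference: B−A = (-15, 10, +0.2); C−A = (25, 35, +0.1).
Solve a·Δx + b·Δy = Δz: det = (-15)·35 − 25·10 = -775.
∂z/∂x = [(+0.2)·35 − (+0.1)·10] / -775 = -0.007742
∂z/∂y = [(-15)·(+0.1) − 25·(+0.2)] / -775 = +0.008387
|∇f| = √(-0.007742² + 0.008387²) = 0.01141 m/m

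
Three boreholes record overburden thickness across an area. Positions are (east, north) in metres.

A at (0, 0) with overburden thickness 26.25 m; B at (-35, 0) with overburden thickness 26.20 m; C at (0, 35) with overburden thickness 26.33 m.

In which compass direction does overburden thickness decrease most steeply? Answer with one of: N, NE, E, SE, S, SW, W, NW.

SW

∂d/∂x = (26.20 − 26.25) / (-35 − 0) = +0.001429
∂d/∂y = (26.33 − 26.25) / (35 − 0) = +0.002286
Steepest decrease is along −∇f = (-0.001429 E, -0.002286 N) → southwest.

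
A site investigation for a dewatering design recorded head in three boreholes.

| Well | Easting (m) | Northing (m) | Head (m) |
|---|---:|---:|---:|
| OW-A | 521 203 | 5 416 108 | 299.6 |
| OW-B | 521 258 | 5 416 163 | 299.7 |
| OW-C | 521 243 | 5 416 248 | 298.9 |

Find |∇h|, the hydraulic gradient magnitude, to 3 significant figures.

With h = a·x + b·y + c and OW-A as origin, the differences give:
  55·a + 55·b = +0.1
  40·a + 140·b = -0.7
Eliminate b (×140 and ×55, subtract): 5500·a = 52.50 → a = ∂h/∂x = +0.009545
Back-substitute: b = ∂h/∂y = -0.007727.
|∇h| = √(0.009545² + -0.007727²) = 0.01228

0.0123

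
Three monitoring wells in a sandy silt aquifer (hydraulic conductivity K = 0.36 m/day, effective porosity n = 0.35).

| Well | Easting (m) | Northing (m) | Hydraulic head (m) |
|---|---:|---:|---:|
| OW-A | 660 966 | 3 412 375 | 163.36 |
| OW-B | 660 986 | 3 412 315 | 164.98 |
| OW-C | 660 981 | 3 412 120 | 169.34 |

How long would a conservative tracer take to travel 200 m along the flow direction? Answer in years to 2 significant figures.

20 years

With h = a·x + b·y + c and OW-A as origin, the differences give:
  20·a + (-60)·b = +1.62
  15·a + (-255)·b = +5.98
Eliminate b (×(-255) and ×(-60), subtract): -4200·a = -54.300 → a = ∂h/∂x = +0.01293
Back-substitute: b = ∂h/∂y = -0.02269.
|∇h| = √(0.01293² + -0.02269²) = 0.02612
Seepage velocity v = K·i/n = 0.36 × 0.02612 / 0.35 = 0.02687 m/day.
t = 200 / 0.02687 = 7443 days = 20.4 years.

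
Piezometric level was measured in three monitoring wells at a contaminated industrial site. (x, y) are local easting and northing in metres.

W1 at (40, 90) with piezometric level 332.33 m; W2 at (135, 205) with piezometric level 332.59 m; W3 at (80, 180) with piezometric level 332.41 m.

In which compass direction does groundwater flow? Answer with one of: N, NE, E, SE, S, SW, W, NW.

Three-point gradient (reference W1): Δ to W2 = (95, 115, +0.26), Δ to W3 = (40, 90, +0.08).
∂h/∂x = +0.003595, ∂h/∂y = -0.0007089 (det = 3950).
Flow = −∇h = (-0.003595 east, +0.0007089 north), which points west.

W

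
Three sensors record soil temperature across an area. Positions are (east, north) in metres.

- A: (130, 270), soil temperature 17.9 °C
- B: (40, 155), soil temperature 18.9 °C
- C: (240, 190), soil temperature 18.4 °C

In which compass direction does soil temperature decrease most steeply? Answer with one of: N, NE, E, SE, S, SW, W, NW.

N

With T = a·x + b·y + c and A as origin, the differences give:
  (-90)·a + (-115)·b = +1.0
  110·a + (-80)·b = +0.5
Eliminate b (×(-80) and ×(-115), subtract): 19850·a = -22.50 → a = ∂T/∂x = -0.001134
Back-substitute: b = ∂T/∂y = -0.007809.
Steepest decrease is along −∇f = (+0.001134 E, +0.007809 N) → north.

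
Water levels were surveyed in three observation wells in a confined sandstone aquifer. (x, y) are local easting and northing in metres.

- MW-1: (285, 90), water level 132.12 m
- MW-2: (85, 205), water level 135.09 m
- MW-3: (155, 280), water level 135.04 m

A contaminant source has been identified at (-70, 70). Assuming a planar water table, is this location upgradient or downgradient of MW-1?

upgradient

Taking MW-1 as reference: MW-2−MW-1 = (-200, 115, +2.97); MW-3−MW-1 = (-130, 190, +2.92).
Determinant of the coordinate differences = (-200)·190 − (-130)·115 = -23050.
∂h/∂x = [(+2.97)·190 − (+2.92)·115] / -23050 = -0.009913
∂h/∂y = [(-200)·(+2.92) − (-130)·(+2.97)] / -23050 = +0.008586
Head at (-70, 70) = 132.12 + (-0.009913)·(-355) + (+0.008586)·(-20) = 135.47 m.
That is higher than the 132.12 m at MW-1, so the point is upgradient.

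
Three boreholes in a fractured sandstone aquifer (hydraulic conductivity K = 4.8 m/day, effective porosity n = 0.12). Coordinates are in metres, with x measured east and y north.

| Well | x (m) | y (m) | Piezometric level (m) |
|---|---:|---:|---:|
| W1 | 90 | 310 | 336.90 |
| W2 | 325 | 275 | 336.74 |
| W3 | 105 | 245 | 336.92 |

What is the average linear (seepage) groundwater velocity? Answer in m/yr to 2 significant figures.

Taking W1 as reference: W2−W1 = (235, -35, -0.16); W3−W1 = (15, -65, +0.02).
Solve a·Δx + b·Δy = Δh: det = 235·(-65) − 15·(-35) = -14750.
∂h/∂x = [(-0.16)·(-65) − (+0.02)·(-35)] / -14750 = -0.0007525
∂h/∂y = [235·(+0.02) − 15·(-0.16)] / -14750 = -0.0004814
|∇h| = √(-0.0007525² + -0.0004814²) = 0.0008933
Seepage velocity v = K·i/n = 4.8 × 0.0008933 / 0.12 = 0.03573 m/day = 13.05 m/yr.

13 m/yr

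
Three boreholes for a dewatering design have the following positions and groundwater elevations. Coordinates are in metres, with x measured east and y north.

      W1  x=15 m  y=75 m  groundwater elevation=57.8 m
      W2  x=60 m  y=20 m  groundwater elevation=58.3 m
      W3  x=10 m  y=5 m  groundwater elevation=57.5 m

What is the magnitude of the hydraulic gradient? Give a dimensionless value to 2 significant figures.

0.015

Differences from W1: to W2 (Δx, Δy, Δh) = (45, -55, +0.5); to W3 = (-5, -70, -0.3).
Solve a·Δx + b·Δy = Δh: det = 45·(-70) − (-5)·(-55) = -3425.
∂h/∂x = [(+0.5)·(-70) − (-0.3)·(-55)] / -3425 = +0.01504
∂h/∂y = [45·(-0.3) − (-5)·(+0.5)] / -3425 = +0.003212
|∇h| = √(0.01504² + 0.003212²) = 0.01538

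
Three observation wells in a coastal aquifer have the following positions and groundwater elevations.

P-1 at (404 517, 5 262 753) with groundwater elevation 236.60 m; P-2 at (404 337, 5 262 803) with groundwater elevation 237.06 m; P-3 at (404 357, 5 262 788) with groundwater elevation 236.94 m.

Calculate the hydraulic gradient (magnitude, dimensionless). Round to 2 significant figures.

0.0073

Differences from P-1: to P-2 (Δx, Δy, Δh) = (-180, 50, +0.46); to P-3 = (-160, 35, +0.34).
Determinant of the coordinate differences = (-180)·35 − (-160)·50 = 1700.
∂h/∂x = [(+0.46)·35 − (+0.34)·50] / 1700 = -0.0005294
∂h/∂y = [(-180)·(+0.34) − (-160)·(+0.46)] / 1700 = +0.007294
|∇h| = √(-0.0005294² + 0.007294²) = 0.007313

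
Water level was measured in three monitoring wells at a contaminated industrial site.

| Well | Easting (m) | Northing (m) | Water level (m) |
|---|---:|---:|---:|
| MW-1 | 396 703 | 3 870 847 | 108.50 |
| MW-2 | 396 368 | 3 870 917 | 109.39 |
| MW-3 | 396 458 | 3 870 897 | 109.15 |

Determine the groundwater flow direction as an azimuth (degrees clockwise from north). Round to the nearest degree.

With h = a·x + b·y + c and MW-1 as origin, the differences give:
  (-335)·a + 70·b = +0.89
  (-245)·a + 50·b = +0.65
Eliminate b (×50 and ×70, subtract): 400·a = -1.000 → a = ∂h/∂x = -0.002500
Back-substitute: b = ∂h/∂y = +0.0007500.
Flow direction (−∇h) has components (+0.002500 E, -0.0007500 N).
Azimuth = atan2(E, N) = atan2(+0.002500, -0.0007500) = 106.7° ≈ 107°.

107°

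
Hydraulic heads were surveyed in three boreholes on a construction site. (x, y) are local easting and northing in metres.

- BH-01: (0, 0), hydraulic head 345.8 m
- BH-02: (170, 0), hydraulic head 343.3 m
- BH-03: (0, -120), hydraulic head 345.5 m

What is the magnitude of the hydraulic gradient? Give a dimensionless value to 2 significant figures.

0.015

∂h/∂x = (343.3 − 345.8) / (170 − 0) = -0.01471
∂h/∂y = (345.5 − 345.8) / (-120 − 0) = +0.002500
|∇h| = √(-0.01471² + 0.002500²) = 0.01492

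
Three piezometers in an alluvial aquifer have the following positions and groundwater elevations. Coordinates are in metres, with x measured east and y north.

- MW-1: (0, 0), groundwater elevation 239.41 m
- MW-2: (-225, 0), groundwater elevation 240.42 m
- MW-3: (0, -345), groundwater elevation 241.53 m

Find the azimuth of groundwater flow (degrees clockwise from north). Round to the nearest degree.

036°

∂h/∂x = (240.42 − 239.41) / (-225 − 0) = -0.004489
∂h/∂y = (241.53 − 239.41) / (-345 − 0) = -0.006145
Flow direction (−∇h) has components (+0.004489 E, +0.006145 N).
Azimuth = atan2(E, N) = atan2(+0.004489, +0.006145) = 36.1° ≈ 036°.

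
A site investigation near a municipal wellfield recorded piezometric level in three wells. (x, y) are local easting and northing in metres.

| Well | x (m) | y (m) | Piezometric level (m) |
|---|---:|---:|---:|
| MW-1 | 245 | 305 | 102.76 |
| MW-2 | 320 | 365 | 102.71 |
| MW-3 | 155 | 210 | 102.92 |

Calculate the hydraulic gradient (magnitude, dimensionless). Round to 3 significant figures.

Taking MW-1 as reference: MW-2−MW-1 = (75, 60, -0.05); MW-3−MW-1 = (-90, -95, +0.16).
Determinant of the coordinate differences = 75·(-95) − (-90)·60 = -1725.
∂h/∂x = [(-0.05)·(-95) − (+0.16)·60] / -1725 = +0.002812
∂h/∂y = [75·(+0.16) − (-90)·(-0.05)] / -1725 = -0.004348
|∇h| = √(0.002812² + -0.004348²) = 0.005178

0.00518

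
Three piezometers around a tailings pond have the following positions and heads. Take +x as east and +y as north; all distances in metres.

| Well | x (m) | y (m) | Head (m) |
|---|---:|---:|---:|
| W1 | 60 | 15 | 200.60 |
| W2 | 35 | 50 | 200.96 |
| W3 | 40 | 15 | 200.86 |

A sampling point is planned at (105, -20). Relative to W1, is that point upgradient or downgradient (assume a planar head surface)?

Differences from W1: to W2 (Δx, Δy, Δh) = (-25, 35, +0.36); to W3 = (-20, 0, +0.26).
Solve a·Δx + b·Δy = Δh: det = (-25)·0 − (-20)·35 = 700.
∂h/∂x = [(+0.36)·0 − (+0.26)·35] / 700 = -0.01300
∂h/∂y = [(-25)·(+0.26) − (-20)·(+0.36)] / 700 = +0.0010000
Head at (105, -20) = 200.60 + (-0.01300)·(45) + (+0.0010000)·(-35) = 199.98 m.
That is lower than the 200.60 m at W1, so the point is downgradient.

downgradient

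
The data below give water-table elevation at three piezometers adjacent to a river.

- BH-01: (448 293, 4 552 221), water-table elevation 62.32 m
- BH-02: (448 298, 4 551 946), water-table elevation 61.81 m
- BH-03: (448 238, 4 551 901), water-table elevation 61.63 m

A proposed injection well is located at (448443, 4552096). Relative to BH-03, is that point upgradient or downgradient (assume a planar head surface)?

Three-point gradient (reference BH-01): Δ to BH-02 = (5, -275, -0.51), Δ to BH-03 = (-55, -320, -0.69).
∂h/∂x = +0.001587, ∂h/∂y = +0.001883 (det = -16725).
Head at (448443, 4552096) = 62.32 + (+0.001587)·(150) + (+0.001883)·(-125) = 62.32 m.
That is higher than the 61.63 m at BH-03, so the point is upgradient.

upgradient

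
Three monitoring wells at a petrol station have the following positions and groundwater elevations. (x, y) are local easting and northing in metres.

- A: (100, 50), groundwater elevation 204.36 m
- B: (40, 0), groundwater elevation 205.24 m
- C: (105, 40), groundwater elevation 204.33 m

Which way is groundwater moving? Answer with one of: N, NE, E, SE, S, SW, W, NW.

E

Taking A as reference: B−A = (-60, -50, +0.88); C−A = (5, -10, -0.03).
Solve a·Δx + b·Δy = Δh: det = (-60)·(-10) − 5·(-50) = 850.
∂h/∂x = [(+0.88)·(-10) − (-0.03)·(-50)] / 850 = -0.01212
∂h/∂y = [(-60)·(-0.03) − 5·(+0.88)] / 850 = -0.003059
Flow = −∇h = (+0.01212 east, +0.003059 north), which points east.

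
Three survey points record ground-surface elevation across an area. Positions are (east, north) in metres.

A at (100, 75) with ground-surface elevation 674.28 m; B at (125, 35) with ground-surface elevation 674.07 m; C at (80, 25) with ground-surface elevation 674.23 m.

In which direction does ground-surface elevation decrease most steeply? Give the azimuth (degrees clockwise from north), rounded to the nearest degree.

Differences from A: to B (Δx, Δy, Δh) = (25, -40, -0.21); to C = (-20, -50, -0.05).
Solve a·Δx + b·Δy = Δz: det = 25·(-50) − (-20)·(-40) = -2050.
∂z/∂x = [(-0.21)·(-50) − (-0.05)·(-40)] / -2050 = -0.004146
∂z/∂y = [25·(-0.05) − (-20)·(-0.21)] / -2050 = +0.002659
Steepest decrease is along −∇f: components (+0.004146 E, -0.002659 N).
Azimuth = atan2(+0.004146, -0.002659) = 122.7° ≈ 123°.

123°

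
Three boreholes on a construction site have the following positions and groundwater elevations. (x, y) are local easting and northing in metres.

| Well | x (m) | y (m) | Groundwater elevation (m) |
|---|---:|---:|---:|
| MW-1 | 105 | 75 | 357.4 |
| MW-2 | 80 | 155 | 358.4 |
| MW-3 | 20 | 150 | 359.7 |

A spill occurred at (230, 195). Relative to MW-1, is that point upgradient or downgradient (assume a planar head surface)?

downgradient

Differences from MW-1: to MW-2 (Δx, Δy, Δh) = (-25, 80, +1.0); to MW-3 = (-85, 75, +2.3).
Determinant of the coordinate differences = (-25)·75 − (-85)·80 = 4925.
∂h/∂x = [(+1.0)·75 − (+2.3)·80] / 4925 = -0.02213
∂h/∂y = [(-25)·(+2.3) − (-85)·(+1.0)] / 4925 = +0.005584
Head at (230, 195) = 357.4 + (-0.02213)·(125) + (+0.005584)·(120) = 355.30 m.
That is lower than the 357.4 m at MW-1, so the point is downgradient.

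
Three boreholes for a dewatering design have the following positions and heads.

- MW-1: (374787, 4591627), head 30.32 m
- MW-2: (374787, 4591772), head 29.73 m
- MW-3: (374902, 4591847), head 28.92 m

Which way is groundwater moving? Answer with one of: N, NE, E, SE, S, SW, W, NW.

With h = a·x + b·y + c and MW-1 as origin, the differences give:
  0·a + 145·b = -0.59
  115·a + 220·b = -1.40
Eliminate b (×220 and ×145, subtract): -16675·a = 73.200 → a = ∂h/∂x = -0.004390
Back-substitute: b = ∂h/∂y = -0.004069.
Flow = −∇h = (+0.004390 east, +0.004069 north), which points northeast.

NE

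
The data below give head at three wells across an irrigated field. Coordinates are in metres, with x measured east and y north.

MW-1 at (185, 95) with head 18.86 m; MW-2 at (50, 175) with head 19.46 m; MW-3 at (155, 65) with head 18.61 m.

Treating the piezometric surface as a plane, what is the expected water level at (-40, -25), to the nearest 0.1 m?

Taking MW-1 as reference: MW-2−MW-1 = (-135, 80, +0.60); MW-3−MW-1 = (-30, -30, -0.25).
Solve a·Δx + b·Δy = Δh: det = (-135)·(-30) − (-30)·80 = 6450.
∂h/∂x = [(+0.60)·(-30) − (-0.25)·80] / 6450 = +0.0003101
∂h/∂y = [(-135)·(-0.25) − (-30)·(+0.60)] / 6450 = +0.008023
h(-40, -25) = 18.86 + (+0.0003101)·(-225) + (+0.008023)·(-120) = 18.86 -0.070 -0.963 = 17.827 m.

17.8 m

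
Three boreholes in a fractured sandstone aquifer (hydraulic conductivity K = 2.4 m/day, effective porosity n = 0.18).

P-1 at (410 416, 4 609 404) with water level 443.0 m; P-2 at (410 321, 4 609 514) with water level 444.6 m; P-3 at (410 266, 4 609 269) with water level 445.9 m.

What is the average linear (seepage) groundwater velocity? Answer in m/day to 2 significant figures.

Differences from P-1: to P-2 (Δx, Δy, Δh) = (-95, 110, +1.6); to P-3 = (-150, -135, +2.9).
Solve a·Δx + b·Δy = Δh: det = (-95)·(-135) − (-150)·110 = 29325.
∂h/∂x = [(+1.6)·(-135) − (+2.9)·110] / 29325 = -0.01824
∂h/∂y = [(-95)·(+2.9) − (-150)·(+1.6)] / 29325 = -0.001211
|∇h| = √(-0.01824² + -0.001211²) = 0.01828
Seepage velocity v = K·i/n = 2.4 × 0.01828 / 0.18 = 0.2437 m/day.

0.24 m/day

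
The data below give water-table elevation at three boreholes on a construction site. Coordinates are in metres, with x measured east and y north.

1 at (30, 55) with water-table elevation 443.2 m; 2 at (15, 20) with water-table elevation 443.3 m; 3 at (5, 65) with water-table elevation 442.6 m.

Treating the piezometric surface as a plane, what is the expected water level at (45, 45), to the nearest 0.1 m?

With h = a·x + b·y + c and 1 as origin, the differences give:
  (-15)·a + (-35)·b = +0.1
  (-25)·a + 10·b = -0.6
Eliminate b (×10 and ×(-35), subtract): -1025·a = -20.00 → a = ∂h/∂x = +0.01951
Back-substitute: b = ∂h/∂y = -0.01122.
h(45, 45) = 443.2 + (+0.01951)·(15) + (-0.01122)·(-10) = 443.2 +0.293 +0.112 = 443.605 m.

443.6 m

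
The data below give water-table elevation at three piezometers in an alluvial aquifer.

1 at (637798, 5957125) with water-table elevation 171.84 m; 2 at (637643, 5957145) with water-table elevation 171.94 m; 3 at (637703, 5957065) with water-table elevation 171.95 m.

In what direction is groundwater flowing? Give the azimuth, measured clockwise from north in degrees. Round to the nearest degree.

Three-point gradient (reference 1): Δ to 2 = (-155, 20, +0.10), Δ to 3 = (-95, -60, +0.11).
∂h/∂x = -0.0007321, ∂h/∂y = -0.0006741 (det = 11200).
Flow direction (−∇h) has components (+0.0007321 E, +0.0006741 N).
Azimuth = atan2(E, N) = atan2(+0.0007321, +0.0006741) = 47.4° ≈ 047°.

047°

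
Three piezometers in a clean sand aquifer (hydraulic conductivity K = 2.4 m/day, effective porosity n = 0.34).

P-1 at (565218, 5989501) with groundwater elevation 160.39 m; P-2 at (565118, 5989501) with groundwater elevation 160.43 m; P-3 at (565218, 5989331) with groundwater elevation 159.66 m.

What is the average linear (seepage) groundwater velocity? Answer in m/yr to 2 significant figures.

11 m/yr

∂h/∂x = (160.43 − 160.39) / (565118 − 565218) = -0.0004000
∂h/∂y = (159.66 − 160.39) / (5989331 − 5989501) = +0.004294
|∇h| = √(-0.0004000² + 0.004294²) = 0.004313
Seepage velocity v = K·i/n = 2.4 × 0.004313 / 0.34 = 0.03044 m/day = 11.12 m/yr.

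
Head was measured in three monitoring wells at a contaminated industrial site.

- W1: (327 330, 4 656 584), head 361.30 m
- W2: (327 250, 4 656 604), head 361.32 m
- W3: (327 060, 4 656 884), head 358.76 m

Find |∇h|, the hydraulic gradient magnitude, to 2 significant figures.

0.012

Taking W1 as reference: W2−W1 = (-80, 20, +0.02); W3−W1 = (-270, 300, -2.54).
Solve a·Δx + b·Δy = Δh: det = (-80)·300 − (-270)·20 = -18600.
∂h/∂x = [(+0.02)·300 − (-2.54)·20] / -18600 = -0.003054
∂h/∂y = [(-80)·(-2.54) − (-270)·(+0.02)] / -18600 = -0.01122
|∇h| = √(-0.003054² + -0.01122²) = 0.01163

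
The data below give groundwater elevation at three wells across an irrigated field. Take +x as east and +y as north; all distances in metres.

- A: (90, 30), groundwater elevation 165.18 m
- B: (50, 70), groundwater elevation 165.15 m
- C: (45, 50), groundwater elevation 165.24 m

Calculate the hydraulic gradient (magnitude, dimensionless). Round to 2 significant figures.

0.0048

Three-point gradient (reference A): Δ to B = (-40, 40, -0.03), Δ to C = (-45, 20, +0.06).
∂h/∂x = -0.003000, ∂h/∂y = -0.003750 (det = 1000).
|∇h| = √(-0.003000² + -0.003750²) = 0.004802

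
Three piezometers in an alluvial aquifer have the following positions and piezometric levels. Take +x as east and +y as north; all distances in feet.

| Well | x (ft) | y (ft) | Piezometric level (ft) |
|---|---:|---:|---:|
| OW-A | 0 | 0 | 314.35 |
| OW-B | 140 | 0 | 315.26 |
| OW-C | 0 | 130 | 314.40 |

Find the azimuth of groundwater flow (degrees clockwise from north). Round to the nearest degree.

267°

∂h/∂x = (315.26 − 314.35) / (140 − 0) = +0.006500
∂h/∂y = (314.40 − 314.35) / (130 − 0) = +0.0003846
Flow direction (−∇h) has components (-0.006500 E, -0.0003846 N).
Azimuth = atan2(E, N) = atan2(-0.006500, -0.0003846) = 266.6° ≈ 267°.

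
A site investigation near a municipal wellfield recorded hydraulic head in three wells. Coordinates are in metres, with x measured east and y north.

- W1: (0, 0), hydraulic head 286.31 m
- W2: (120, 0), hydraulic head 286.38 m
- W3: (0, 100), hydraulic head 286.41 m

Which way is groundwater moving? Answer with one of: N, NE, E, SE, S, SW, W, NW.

∂h/∂x = (286.38 − 286.31) / (120 − 0) = +0.0005833
∂h/∂y = (286.41 − 286.31) / (100 − 0) = +0.001000
Flow = −∇h = (-0.0005833 east, -0.001000 north), which points southwest.

SW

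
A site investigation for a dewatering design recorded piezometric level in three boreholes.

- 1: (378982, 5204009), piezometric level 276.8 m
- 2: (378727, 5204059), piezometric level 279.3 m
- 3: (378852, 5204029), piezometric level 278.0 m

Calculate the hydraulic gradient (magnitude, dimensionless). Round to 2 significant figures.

Differences from 1: to 2 (Δx, Δy, Δh) = (-255, 50, +2.5); to 3 = (-130, 20, +1.2).
Solve a·Δx + b·Δy = Δh: det = (-255)·20 − (-130)·50 = 1400.
∂h/∂x = [(+2.5)·20 − (+1.2)·50] / 1400 = -0.007143
∂h/∂y = [(-255)·(+1.2) − (-130)·(+2.5)] / 1400 = +0.01357
|∇h| = √(-0.007143² + 0.01357²) = 0.01534

0.015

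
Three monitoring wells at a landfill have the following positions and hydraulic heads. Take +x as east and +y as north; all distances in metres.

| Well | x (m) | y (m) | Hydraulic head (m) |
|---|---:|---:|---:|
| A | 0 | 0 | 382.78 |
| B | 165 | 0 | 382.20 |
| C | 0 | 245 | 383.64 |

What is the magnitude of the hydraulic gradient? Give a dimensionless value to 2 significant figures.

0.0050

∂h/∂x = (382.20 − 382.78) / (165 − 0) = -0.003515
∂h/∂y = (383.64 − 382.78) / (245 − 0) = +0.003510
|∇h| = √(-0.003515² + 0.003510²) = 0.004967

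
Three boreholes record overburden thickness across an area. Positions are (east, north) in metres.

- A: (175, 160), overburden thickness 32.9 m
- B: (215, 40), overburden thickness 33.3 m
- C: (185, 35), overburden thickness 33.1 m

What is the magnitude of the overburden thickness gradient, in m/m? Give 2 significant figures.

Differences from A: to B (Δx, Δy, Δh) = (40, -120, +0.4); to C = (10, -125, +0.2).
Determinant of the coordinate differences = 40·(-125) − 10·(-120) = -3800.
∂d/∂x = [(+0.4)·(-125) − (+0.2)·(-120)] / -3800 = +0.006842
∂d/∂y = [40·(+0.2) − 10·(+0.4)] / -3800 = -0.001053
|∇f| = √(0.006842² + -0.001053²) = 0.006923 m/m

0.0069 m/m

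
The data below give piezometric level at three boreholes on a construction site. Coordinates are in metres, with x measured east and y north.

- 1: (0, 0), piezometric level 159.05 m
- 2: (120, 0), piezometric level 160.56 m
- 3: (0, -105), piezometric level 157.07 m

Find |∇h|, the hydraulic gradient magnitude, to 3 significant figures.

0.0227

∂h/∂x = (160.56 − 159.05) / (120 − 0) = +0.01258
∂h/∂y = (157.07 − 159.05) / (-105 − 0) = +0.01886
|∇h| = √(0.01258² + 0.01886²) = 0.02267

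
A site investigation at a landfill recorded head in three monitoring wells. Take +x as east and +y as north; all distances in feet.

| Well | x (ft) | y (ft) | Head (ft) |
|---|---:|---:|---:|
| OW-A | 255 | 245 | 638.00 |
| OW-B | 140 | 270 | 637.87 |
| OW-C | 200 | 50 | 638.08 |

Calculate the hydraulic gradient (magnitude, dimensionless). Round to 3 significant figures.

Differences from OW-A: to OW-B (Δx, Δy, Δh) = (-115, 25, -0.13); to OW-C = (-55, -195, +0.08).
Solve a·Δx + b·Δy = Δh: det = (-115)·(-195) − (-55)·25 = 23800.
∂h/∂x = [(-0.13)·(-195) − (+0.08)·25] / 23800 = +0.0009811
∂h/∂y = [(-115)·(+0.08) − (-55)·(-0.13)] / 23800 = -0.0006870
|∇h| = √(0.0009811² + -0.0006870²) = 0.001198

0.00120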